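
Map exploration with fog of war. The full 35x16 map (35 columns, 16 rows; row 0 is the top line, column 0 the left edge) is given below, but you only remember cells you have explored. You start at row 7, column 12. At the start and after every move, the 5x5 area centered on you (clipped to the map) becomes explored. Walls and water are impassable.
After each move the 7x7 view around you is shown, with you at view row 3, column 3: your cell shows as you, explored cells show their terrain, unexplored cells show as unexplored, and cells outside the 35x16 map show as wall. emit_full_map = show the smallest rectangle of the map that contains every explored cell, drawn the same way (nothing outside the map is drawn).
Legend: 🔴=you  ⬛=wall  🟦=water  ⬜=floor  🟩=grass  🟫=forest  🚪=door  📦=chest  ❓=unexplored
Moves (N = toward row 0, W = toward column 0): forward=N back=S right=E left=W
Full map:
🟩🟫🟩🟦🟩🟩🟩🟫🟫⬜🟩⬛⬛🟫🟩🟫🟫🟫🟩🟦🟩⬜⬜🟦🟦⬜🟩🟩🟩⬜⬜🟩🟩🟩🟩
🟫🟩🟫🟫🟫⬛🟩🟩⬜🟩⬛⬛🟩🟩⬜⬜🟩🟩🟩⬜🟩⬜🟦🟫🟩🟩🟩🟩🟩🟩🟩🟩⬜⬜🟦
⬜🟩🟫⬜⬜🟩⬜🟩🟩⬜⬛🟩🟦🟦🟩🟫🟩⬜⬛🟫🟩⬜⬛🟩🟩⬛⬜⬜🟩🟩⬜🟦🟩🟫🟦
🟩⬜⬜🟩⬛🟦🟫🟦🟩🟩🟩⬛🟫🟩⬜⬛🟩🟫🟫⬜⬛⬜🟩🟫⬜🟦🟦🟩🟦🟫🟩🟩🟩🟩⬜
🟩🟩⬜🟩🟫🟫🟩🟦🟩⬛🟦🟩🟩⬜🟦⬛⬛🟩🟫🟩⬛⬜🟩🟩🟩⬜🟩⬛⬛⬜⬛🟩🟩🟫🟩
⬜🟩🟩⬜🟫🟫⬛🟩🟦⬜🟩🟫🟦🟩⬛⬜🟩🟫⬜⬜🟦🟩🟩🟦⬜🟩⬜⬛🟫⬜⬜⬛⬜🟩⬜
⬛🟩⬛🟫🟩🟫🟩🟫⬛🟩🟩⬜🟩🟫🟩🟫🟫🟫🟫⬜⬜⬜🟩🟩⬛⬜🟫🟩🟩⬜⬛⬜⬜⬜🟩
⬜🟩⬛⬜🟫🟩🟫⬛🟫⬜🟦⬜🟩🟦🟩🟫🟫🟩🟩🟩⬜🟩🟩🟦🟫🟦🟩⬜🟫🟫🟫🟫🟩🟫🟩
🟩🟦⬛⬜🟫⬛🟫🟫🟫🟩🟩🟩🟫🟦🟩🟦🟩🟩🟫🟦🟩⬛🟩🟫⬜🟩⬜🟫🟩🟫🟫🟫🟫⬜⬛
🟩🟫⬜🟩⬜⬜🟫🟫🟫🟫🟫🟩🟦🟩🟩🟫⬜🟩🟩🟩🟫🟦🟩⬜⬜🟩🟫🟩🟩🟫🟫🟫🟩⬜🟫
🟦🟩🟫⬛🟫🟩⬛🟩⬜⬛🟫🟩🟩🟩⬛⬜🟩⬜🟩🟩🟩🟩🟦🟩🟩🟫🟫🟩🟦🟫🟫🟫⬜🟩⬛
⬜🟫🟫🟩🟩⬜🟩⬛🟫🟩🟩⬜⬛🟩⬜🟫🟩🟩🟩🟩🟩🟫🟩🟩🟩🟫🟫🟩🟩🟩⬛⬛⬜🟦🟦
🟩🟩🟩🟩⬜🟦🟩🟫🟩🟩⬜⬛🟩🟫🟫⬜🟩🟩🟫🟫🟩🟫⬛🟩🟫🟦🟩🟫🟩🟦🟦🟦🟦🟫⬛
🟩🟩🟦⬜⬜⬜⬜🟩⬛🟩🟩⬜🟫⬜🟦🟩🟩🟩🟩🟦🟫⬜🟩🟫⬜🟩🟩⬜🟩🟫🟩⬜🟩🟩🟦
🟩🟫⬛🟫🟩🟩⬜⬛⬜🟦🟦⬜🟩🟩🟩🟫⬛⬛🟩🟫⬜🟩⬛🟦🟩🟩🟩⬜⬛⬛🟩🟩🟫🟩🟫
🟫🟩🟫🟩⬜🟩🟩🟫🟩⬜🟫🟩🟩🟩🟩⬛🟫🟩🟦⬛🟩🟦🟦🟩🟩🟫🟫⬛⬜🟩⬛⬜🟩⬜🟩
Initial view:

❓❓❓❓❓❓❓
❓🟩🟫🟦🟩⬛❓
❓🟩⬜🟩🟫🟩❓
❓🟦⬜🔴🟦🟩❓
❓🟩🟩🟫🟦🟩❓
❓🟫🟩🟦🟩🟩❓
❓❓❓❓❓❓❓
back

❓🟩🟫🟦🟩⬛❓
❓🟩⬜🟩🟫🟩❓
❓🟦⬜🟩🟦🟩❓
❓🟩🟩🔴🟦🟩❓
❓🟫🟩🟦🟩🟩❓
❓🟫🟩🟩🟩⬛❓
❓❓❓❓❓❓❓

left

❓❓🟩🟫🟦🟩⬛
❓🟩🟩⬜🟩🟫🟩
❓⬜🟦⬜🟩🟦🟩
❓🟩🟩🔴🟫🟦🟩
❓🟫🟫🟩🟦🟩🟩
❓⬛🟫🟩🟩🟩⬛
❓❓❓❓❓❓❓

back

❓🟩🟩⬜🟩🟫🟩
❓⬜🟦⬜🟩🟦🟩
❓🟩🟩🟩🟫🟦🟩
❓🟫🟫🔴🟦🟩🟩
❓⬛🟫🟩🟩🟩⬛
❓🟩🟩⬜⬛🟩❓
❓❓❓❓❓❓❓

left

❓❓🟩🟩⬜🟩🟫
❓🟫⬜🟦⬜🟩🟦
❓🟫🟩🟩🟩🟫🟦
❓🟫🟫🔴🟩🟦🟩
❓⬜⬛🟫🟩🟩🟩
❓🟫🟩🟩⬜⬛🟩
❓❓❓❓❓❓❓

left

❓❓❓🟩🟩⬜🟩
❓⬛🟫⬜🟦⬜🟩
❓🟫🟫🟩🟩🟩🟫
❓🟫🟫🔴🟫🟩🟦
❓🟩⬜⬛🟫🟩🟩
❓⬛🟫🟩🟩⬜⬛
❓❓❓❓❓❓❓

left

❓❓❓❓🟩🟩⬜
❓🟫⬛🟫⬜🟦⬜
❓🟫🟫🟫🟩🟩🟩
❓🟫🟫🔴🟫🟫🟩
❓⬛🟩⬜⬛🟫🟩
❓🟩⬛🟫🟩🟩⬜
❓❓❓❓❓❓❓

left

❓❓❓❓❓🟩🟩
❓🟩🟫⬛🟫⬜🟦
❓⬛🟫🟫🟫🟩🟩
❓⬜🟫🔴🟫🟫🟫
❓🟩⬛🟩⬜⬛🟫
❓⬜🟩⬛🟫🟩🟩
❓❓❓❓❓❓❓

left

❓❓❓❓❓❓🟩
❓🟫🟩🟫⬛🟫⬜
❓🟫⬛🟫🟫🟫🟩
❓⬜⬜🔴🟫🟫🟫
❓🟫🟩⬛🟩⬜⬛
❓🟩⬜🟩⬛🟫🟩
❓❓❓❓❓❓❓

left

❓❓❓❓❓❓❓
❓⬜🟫🟩🟫⬛🟫
❓⬜🟫⬛🟫🟫🟫
❓🟩⬜🔴🟫🟫🟫
❓⬛🟫🟩⬛🟩⬜
❓🟩🟩⬜🟩⬛🟫
❓❓❓❓❓❓❓

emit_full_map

❓❓❓❓❓❓❓🟩🟫🟦🟩⬛
❓❓❓❓❓❓🟩🟩⬜🟩🟫🟩
⬜🟫🟩🟫⬛🟫⬜🟦⬜🟩🟦🟩
⬜🟫⬛🟫🟫🟫🟩🟩🟩🟫🟦🟩
🟩⬜🔴🟫🟫🟫🟫🟫🟩🟦🟩🟩
⬛🟫🟩⬛🟩⬜⬛🟫🟩🟩🟩⬛
🟩🟩⬜🟩⬛🟫🟩🟩⬜⬛🟩❓

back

❓⬜🟫🟩🟫⬛🟫
❓⬜🟫⬛🟫🟫🟫
❓🟩⬜⬜🟫🟫🟫
❓⬛🟫🔴⬛🟩⬜
❓🟩🟩⬜🟩⬛🟫
❓🟩⬜🟦🟩🟫❓
❓❓❓❓❓❓❓

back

❓⬜🟫⬛🟫🟫🟫
❓🟩⬜⬜🟫🟫🟫
❓⬛🟫🟩⬛🟩⬜
❓🟩🟩🔴🟩⬛🟫
❓🟩⬜🟦🟩🟫❓
❓⬜⬜⬜⬜🟩❓
❓❓❓❓❓❓❓

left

❓❓⬜🟫⬛🟫🟫
❓⬜🟩⬜⬜🟫🟫
❓🟫⬛🟫🟩⬛🟩
❓🟫🟩🔴⬜🟩⬛
❓🟩🟩⬜🟦🟩🟫
❓🟦⬜⬜⬜⬜🟩
❓❓❓❓❓❓❓

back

❓⬜🟩⬜⬜🟫🟫
❓🟫⬛🟫🟩⬛🟩
❓🟫🟩🟩⬜🟩⬛
❓🟩🟩🔴🟦🟩🟫
❓🟦⬜⬜⬜⬜🟩
❓⬛🟫🟩🟩⬜❓
❓❓❓❓❓❓❓

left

❓❓⬜🟩⬜⬜🟫
❓🟩🟫⬛🟫🟩⬛
❓🟫🟫🟩🟩⬜🟩
❓🟩🟩🔴⬜🟦🟩
❓🟩🟦⬜⬜⬜⬜
❓🟫⬛🟫🟩🟩⬜
❓❓❓❓❓❓❓

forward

❓❓❓⬜🟫⬛🟫
❓🟫⬜🟩⬜⬜🟫
❓🟩🟫⬛🟫🟩⬛
❓🟫🟫🔴🟩⬜🟩
❓🟩🟩🟩⬜🟦🟩
❓🟩🟦⬜⬜⬜⬜
❓🟫⬛🟫🟩🟩⬜

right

❓❓⬜🟫⬛🟫🟫
🟫⬜🟩⬜⬜🟫🟫
🟩🟫⬛🟫🟩⬛🟩
🟫🟫🟩🔴⬜🟩⬛
🟩🟩🟩⬜🟦🟩🟫
🟩🟦⬜⬜⬜⬜🟩
🟫⬛🟫🟩🟩⬜❓

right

❓⬜🟫⬛🟫🟫🟫
⬜🟩⬜⬜🟫🟫🟫
🟫⬛🟫🟩⬛🟩⬜
🟫🟩🟩🔴🟩⬛🟫
🟩🟩⬜🟦🟩🟫❓
🟦⬜⬜⬜⬜🟩❓
⬛🟫🟩🟩⬜❓❓

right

⬜🟫⬛🟫🟫🟫🟩
🟩⬜⬜🟫🟫🟫🟫
⬛🟫🟩⬛🟩⬜⬛
🟩🟩⬜🔴⬛🟫🟩
🟩⬜🟦🟩🟫🟩❓
⬜⬜⬜⬜🟩⬛❓
🟫🟩🟩⬜❓❓❓

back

🟩⬜⬜🟫🟫🟫🟫
⬛🟫🟩⬛🟩⬜⬛
🟩🟩⬜🟩⬛🟫🟩
🟩⬜🟦🔴🟫🟩❓
⬜⬜⬜⬜🟩⬛❓
🟫🟩🟩⬜⬛⬜❓
❓❓❓❓❓❓❓

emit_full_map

❓❓❓❓❓❓❓❓❓🟩🟫🟦🟩⬛
❓❓❓❓❓❓❓❓🟩🟩⬜🟩🟫🟩
❓❓⬜🟫🟩🟫⬛🟫⬜🟦⬜🟩🟦🟩
❓❓⬜🟫⬛🟫🟫🟫🟩🟩🟩🟫🟦🟩
🟫⬜🟩⬜⬜🟫🟫🟫🟫🟫🟩🟦🟩🟩
🟩🟫⬛🟫🟩⬛🟩⬜⬛🟫🟩🟩🟩⬛
🟫🟫🟩🟩⬜🟩⬛🟫🟩🟩⬜⬛🟩❓
🟩🟩🟩⬜🟦🔴🟫🟩❓❓❓❓❓❓
🟩🟦⬜⬜⬜⬜🟩⬛❓❓❓❓❓❓
🟫⬛🟫🟩🟩⬜⬛⬜❓❓❓❓❓❓

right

⬜⬜🟫🟫🟫🟫🟫
🟫🟩⬛🟩⬜⬛🟫
🟩⬜🟩⬛🟫🟩🟩
⬜🟦🟩🔴🟩🟩❓
⬜⬜⬜🟩⬛🟩❓
🟩🟩⬜⬛⬜🟦❓
❓❓❓❓❓❓❓

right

⬜🟫🟫🟫🟫🟫🟩
🟩⬛🟩⬜⬛🟫🟩
⬜🟩⬛🟫🟩🟩⬜
🟦🟩🟫🔴🟩⬜❓
⬜⬜🟩⬛🟩🟩❓
🟩⬜⬛⬜🟦🟦❓
❓❓❓❓❓❓❓

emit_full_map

❓❓❓❓❓❓❓❓❓🟩🟫🟦🟩⬛
❓❓❓❓❓❓❓❓🟩🟩⬜🟩🟫🟩
❓❓⬜🟫🟩🟫⬛🟫⬜🟦⬜🟩🟦🟩
❓❓⬜🟫⬛🟫🟫🟫🟩🟩🟩🟫🟦🟩
🟫⬜🟩⬜⬜🟫🟫🟫🟫🟫🟩🟦🟩🟩
🟩🟫⬛🟫🟩⬛🟩⬜⬛🟫🟩🟩🟩⬛
🟫🟫🟩🟩⬜🟩⬛🟫🟩🟩⬜⬛🟩❓
🟩🟩🟩⬜🟦🟩🟫🔴🟩⬜❓❓❓❓
🟩🟦⬜⬜⬜⬜🟩⬛🟩🟩❓❓❓❓
🟫⬛🟫🟩🟩⬜⬛⬜🟦🟦❓❓❓❓


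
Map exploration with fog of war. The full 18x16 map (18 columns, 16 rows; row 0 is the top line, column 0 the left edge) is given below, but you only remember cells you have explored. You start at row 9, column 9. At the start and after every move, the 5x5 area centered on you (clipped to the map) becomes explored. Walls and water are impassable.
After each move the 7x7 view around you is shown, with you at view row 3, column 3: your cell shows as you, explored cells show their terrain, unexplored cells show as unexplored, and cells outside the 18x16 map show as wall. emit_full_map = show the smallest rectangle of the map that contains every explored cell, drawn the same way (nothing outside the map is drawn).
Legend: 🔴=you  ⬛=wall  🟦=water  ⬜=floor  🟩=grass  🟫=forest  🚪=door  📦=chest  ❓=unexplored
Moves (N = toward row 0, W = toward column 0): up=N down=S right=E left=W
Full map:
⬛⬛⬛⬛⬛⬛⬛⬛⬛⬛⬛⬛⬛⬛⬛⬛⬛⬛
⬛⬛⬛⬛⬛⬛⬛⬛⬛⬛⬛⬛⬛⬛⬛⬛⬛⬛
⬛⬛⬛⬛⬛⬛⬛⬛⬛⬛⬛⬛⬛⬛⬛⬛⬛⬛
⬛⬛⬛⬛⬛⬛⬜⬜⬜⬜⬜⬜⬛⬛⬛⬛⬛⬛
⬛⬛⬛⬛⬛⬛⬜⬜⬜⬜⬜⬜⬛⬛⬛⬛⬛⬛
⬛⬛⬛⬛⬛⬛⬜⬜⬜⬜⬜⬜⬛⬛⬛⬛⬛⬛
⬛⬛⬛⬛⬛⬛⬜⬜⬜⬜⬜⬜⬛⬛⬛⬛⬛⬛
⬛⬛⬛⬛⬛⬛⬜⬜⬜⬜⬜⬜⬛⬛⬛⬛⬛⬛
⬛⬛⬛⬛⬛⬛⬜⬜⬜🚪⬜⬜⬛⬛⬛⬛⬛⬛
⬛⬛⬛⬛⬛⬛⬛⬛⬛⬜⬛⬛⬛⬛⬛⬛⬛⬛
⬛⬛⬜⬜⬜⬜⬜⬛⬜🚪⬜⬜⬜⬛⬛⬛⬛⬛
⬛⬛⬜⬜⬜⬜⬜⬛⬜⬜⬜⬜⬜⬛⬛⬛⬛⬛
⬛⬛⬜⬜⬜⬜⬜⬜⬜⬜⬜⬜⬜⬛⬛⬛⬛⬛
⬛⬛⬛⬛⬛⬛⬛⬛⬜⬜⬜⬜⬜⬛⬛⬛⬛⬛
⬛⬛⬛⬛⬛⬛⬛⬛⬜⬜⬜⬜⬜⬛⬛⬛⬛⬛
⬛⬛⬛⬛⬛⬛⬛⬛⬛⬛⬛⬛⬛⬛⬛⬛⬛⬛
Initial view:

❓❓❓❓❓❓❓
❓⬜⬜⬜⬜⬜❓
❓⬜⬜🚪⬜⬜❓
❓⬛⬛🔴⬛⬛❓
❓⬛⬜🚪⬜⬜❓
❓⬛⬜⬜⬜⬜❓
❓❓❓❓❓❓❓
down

❓⬜⬜⬜⬜⬜❓
❓⬜⬜🚪⬜⬜❓
❓⬛⬛⬜⬛⬛❓
❓⬛⬜🔴⬜⬜❓
❓⬛⬜⬜⬜⬜❓
❓⬜⬜⬜⬜⬜❓
❓❓❓❓❓❓❓

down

❓⬜⬜🚪⬜⬜❓
❓⬛⬛⬜⬛⬛❓
❓⬛⬜🚪⬜⬜❓
❓⬛⬜🔴⬜⬜❓
❓⬜⬜⬜⬜⬜❓
❓⬛⬜⬜⬜⬜❓
❓❓❓❓❓❓❓

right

⬜⬜🚪⬜⬜❓❓
⬛⬛⬜⬛⬛⬛❓
⬛⬜🚪⬜⬜⬜❓
⬛⬜⬜🔴⬜⬜❓
⬜⬜⬜⬜⬜⬜❓
⬛⬜⬜⬜⬜⬜❓
❓❓❓❓❓❓❓

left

❓⬜⬜🚪⬜⬜❓
❓⬛⬛⬜⬛⬛⬛
❓⬛⬜🚪⬜⬜⬜
❓⬛⬜🔴⬜⬜⬜
❓⬜⬜⬜⬜⬜⬜
❓⬛⬜⬜⬜⬜⬜
❓❓❓❓❓❓❓

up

❓⬜⬜⬜⬜⬜❓
❓⬜⬜🚪⬜⬜❓
❓⬛⬛⬜⬛⬛⬛
❓⬛⬜🔴⬜⬜⬜
❓⬛⬜⬜⬜⬜⬜
❓⬜⬜⬜⬜⬜⬜
❓⬛⬜⬜⬜⬜⬜

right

⬜⬜⬜⬜⬜❓❓
⬜⬜🚪⬜⬜⬛❓
⬛⬛⬜⬛⬛⬛❓
⬛⬜🚪🔴⬜⬜❓
⬛⬜⬜⬜⬜⬜❓
⬜⬜⬜⬜⬜⬜❓
⬛⬜⬜⬜⬜⬜❓

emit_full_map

⬜⬜⬜⬜⬜❓
⬜⬜🚪⬜⬜⬛
⬛⬛⬜⬛⬛⬛
⬛⬜🚪🔴⬜⬜
⬛⬜⬜⬜⬜⬜
⬜⬜⬜⬜⬜⬜
⬛⬜⬜⬜⬜⬜

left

❓⬜⬜⬜⬜⬜❓
❓⬜⬜🚪⬜⬜⬛
❓⬛⬛⬜⬛⬛⬛
❓⬛⬜🔴⬜⬜⬜
❓⬛⬜⬜⬜⬜⬜
❓⬜⬜⬜⬜⬜⬜
❓⬛⬜⬜⬜⬜⬜

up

❓❓❓❓❓❓❓
❓⬜⬜⬜⬜⬜❓
❓⬜⬜🚪⬜⬜⬛
❓⬛⬛🔴⬛⬛⬛
❓⬛⬜🚪⬜⬜⬜
❓⬛⬜⬜⬜⬜⬜
❓⬜⬜⬜⬜⬜⬜

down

❓⬜⬜⬜⬜⬜❓
❓⬜⬜🚪⬜⬜⬛
❓⬛⬛⬜⬛⬛⬛
❓⬛⬜🔴⬜⬜⬜
❓⬛⬜⬜⬜⬜⬜
❓⬜⬜⬜⬜⬜⬜
❓⬛⬜⬜⬜⬜⬜

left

❓❓⬜⬜⬜⬜⬜
❓⬜⬜⬜🚪⬜⬜
❓⬛⬛⬛⬜⬛⬛
❓⬜⬛🔴🚪⬜⬜
❓⬜⬛⬜⬜⬜⬜
❓⬜⬜⬜⬜⬜⬜
❓❓⬛⬜⬜⬜⬜

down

❓⬜⬜⬜🚪⬜⬜
❓⬛⬛⬛⬜⬛⬛
❓⬜⬛⬜🚪⬜⬜
❓⬜⬛🔴⬜⬜⬜
❓⬜⬜⬜⬜⬜⬜
❓⬛⬛⬜⬜⬜⬜
❓❓❓❓❓❓❓

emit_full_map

❓⬜⬜⬜⬜⬜❓
⬜⬜⬜🚪⬜⬜⬛
⬛⬛⬛⬜⬛⬛⬛
⬜⬛⬜🚪⬜⬜⬜
⬜⬛🔴⬜⬜⬜⬜
⬜⬜⬜⬜⬜⬜⬜
⬛⬛⬜⬜⬜⬜⬜

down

❓⬛⬛⬛⬜⬛⬛
❓⬜⬛⬜🚪⬜⬜
❓⬜⬛⬜⬜⬜⬜
❓⬜⬜🔴⬜⬜⬜
❓⬛⬛⬜⬜⬜⬜
❓⬛⬛⬜⬜⬜❓
❓❓❓❓❓❓❓

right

⬛⬛⬛⬜⬛⬛⬛
⬜⬛⬜🚪⬜⬜⬜
⬜⬛⬜⬜⬜⬜⬜
⬜⬜⬜🔴⬜⬜⬜
⬛⬛⬜⬜⬜⬜⬜
⬛⬛⬜⬜⬜⬜❓
❓❓❓❓❓❓❓

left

❓⬛⬛⬛⬜⬛⬛
❓⬜⬛⬜🚪⬜⬜
❓⬜⬛⬜⬜⬜⬜
❓⬜⬜🔴⬜⬜⬜
❓⬛⬛⬜⬜⬜⬜
❓⬛⬛⬜⬜⬜⬜
❓❓❓❓❓❓❓

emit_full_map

❓⬜⬜⬜⬜⬜❓
⬜⬜⬜🚪⬜⬜⬛
⬛⬛⬛⬜⬛⬛⬛
⬜⬛⬜🚪⬜⬜⬜
⬜⬛⬜⬜⬜⬜⬜
⬜⬜🔴⬜⬜⬜⬜
⬛⬛⬜⬜⬜⬜⬜
⬛⬛⬜⬜⬜⬜❓


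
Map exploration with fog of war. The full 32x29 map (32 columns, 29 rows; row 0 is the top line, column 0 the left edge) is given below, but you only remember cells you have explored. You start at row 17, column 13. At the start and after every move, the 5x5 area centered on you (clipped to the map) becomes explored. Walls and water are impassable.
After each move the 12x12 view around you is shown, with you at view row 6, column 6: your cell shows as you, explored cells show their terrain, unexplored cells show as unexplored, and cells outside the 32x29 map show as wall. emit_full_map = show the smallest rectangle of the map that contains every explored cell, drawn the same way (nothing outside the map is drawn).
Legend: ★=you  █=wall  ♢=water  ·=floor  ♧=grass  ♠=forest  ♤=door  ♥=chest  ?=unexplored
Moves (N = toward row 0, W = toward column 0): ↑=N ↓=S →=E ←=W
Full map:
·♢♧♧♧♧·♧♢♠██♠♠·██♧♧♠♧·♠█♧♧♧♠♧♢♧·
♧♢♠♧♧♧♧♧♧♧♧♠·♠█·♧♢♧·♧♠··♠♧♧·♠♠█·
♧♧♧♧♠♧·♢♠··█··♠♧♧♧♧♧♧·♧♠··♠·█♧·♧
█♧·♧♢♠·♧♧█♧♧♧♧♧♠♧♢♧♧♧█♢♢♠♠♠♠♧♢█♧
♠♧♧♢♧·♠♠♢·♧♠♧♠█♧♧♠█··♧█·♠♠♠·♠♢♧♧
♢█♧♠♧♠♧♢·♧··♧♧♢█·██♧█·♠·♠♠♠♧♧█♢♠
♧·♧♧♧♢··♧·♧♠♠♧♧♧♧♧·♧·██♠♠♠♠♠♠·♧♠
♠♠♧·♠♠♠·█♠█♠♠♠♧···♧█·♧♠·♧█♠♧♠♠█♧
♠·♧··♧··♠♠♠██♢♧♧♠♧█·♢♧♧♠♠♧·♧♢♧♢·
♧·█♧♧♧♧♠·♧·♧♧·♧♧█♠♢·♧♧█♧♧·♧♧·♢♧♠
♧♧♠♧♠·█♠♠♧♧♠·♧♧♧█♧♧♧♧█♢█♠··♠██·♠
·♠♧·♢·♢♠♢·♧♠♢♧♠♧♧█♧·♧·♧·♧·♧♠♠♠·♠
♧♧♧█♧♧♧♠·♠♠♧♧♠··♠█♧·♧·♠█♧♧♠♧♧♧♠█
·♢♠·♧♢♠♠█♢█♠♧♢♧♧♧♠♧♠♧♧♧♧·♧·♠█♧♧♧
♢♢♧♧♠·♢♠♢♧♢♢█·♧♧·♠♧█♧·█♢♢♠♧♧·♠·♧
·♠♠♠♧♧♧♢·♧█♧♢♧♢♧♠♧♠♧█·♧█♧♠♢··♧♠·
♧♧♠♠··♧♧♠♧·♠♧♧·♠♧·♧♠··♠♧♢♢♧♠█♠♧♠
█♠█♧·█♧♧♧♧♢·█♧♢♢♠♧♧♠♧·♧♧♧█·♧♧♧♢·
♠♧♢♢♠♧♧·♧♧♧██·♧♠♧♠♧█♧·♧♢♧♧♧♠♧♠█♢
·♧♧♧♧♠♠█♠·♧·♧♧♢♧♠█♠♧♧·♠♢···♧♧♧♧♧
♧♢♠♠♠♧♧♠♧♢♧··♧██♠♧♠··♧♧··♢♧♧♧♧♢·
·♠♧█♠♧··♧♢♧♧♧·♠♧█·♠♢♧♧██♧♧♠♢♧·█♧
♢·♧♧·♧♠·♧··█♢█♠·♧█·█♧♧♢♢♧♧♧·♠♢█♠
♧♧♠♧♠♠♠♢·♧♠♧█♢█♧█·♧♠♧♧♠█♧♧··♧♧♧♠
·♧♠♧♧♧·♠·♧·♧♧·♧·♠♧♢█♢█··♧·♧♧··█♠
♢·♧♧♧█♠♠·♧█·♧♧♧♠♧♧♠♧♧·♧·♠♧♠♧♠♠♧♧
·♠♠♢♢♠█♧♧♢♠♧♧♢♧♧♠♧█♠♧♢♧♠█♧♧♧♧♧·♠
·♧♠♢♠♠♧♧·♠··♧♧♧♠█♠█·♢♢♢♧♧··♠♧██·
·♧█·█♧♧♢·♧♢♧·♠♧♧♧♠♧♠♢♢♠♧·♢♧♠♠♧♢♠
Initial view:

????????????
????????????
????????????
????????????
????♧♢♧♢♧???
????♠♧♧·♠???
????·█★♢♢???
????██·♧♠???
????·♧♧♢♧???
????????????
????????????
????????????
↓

????????????
????????????
????????????
????♧♢♧♢♧???
????♠♧♧·♠???
????·█♧♢♢???
????██★♧♠???
????·♧♧♢♧???
????··♧██???
????????????
????????????
????????????

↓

????????????
????????????
????♧♢♧♢♧???
????♠♧♧·♠???
????·█♧♢♢???
????██·♧♠???
????·♧★♢♧???
????··♧██???
????♧♧·♠♧???
????????????
????????????
????????????

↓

????????????
????♧♢♧♢♧???
????♠♧♧·♠???
????·█♧♢♢???
????██·♧♠???
????·♧♧♢♧???
????··★██???
????♧♧·♠♧???
????█♢█♠·???
????????????
????????????
????????????

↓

????♧♢♧♢♧???
????♠♧♧·♠???
????·█♧♢♢???
????██·♧♠???
????·♧♧♢♧???
????··♧██???
????♧♧★♠♧???
????█♢█♠·???
????♧█♢█♧???
????????????
????????????
????????????

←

?????♧♢♧♢♧??
?????♠♧♧·♠??
?????·█♧♢♢??
?????██·♧♠??
????♧·♧♧♢♧??
????♧··♧██??
????♧♧★·♠♧??
????·█♢█♠·??
????♠♧█♢█♧??
????????????
????????????
????????????

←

??????♧♢♧♢♧?
??????♠♧♧·♠?
??????·█♧♢♢?
??????██·♧♠?
????·♧·♧♧♢♧?
????♢♧··♧██?
????♢♧★♧·♠♧?
????··█♢█♠·?
????♧♠♧█♢█♧?
????????????
????????????
????????????

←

???????♧♢♧♢♧
???????♠♧♧·♠
???????·█♧♢♢
???????██·♧♠
????♠·♧·♧♧♢♧
????♧♢♧··♧██
????♧♢★♧♧·♠♧
????♧··█♢█♠·
????·♧♠♧█♢█♧
????????????
????????????
????????????

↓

???????♠♧♧·♠
???????·█♧♢♢
???????██·♧♠
????♠·♧·♧♧♢♧
????♧♢♧··♧██
????♧♢♧♧♧·♠♧
????♧·★█♢█♠·
????·♧♠♧█♢█♧
????·♧·♧♧???
????????????
????????????
????????????

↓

???????·█♧♢♢
???????██·♧♠
????♠·♧·♧♧♢♧
????♧♢♧··♧██
????♧♢♧♧♧·♠♧
????♧··█♢█♠·
????·♧★♧█♢█♧
????·♧·♧♧???
????·♧█·♧???
????????????
????????????
????????????

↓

???????██·♧♠
????♠·♧·♧♧♢♧
????♧♢♧··♧██
????♧♢♧♧♧·♠♧
????♧··█♢█♠·
????·♧♠♧█♢█♧
????·♧★♧♧???
????·♧█·♧???
????♧♢♠♧♧???
????????????
????????????
████████████

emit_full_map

???♧♢♧♢♧
???♠♧♧·♠
???·█♧♢♢
???██·♧♠
♠·♧·♧♧♢♧
♧♢♧··♧██
♧♢♧♧♧·♠♧
♧··█♢█♠·
·♧♠♧█♢█♧
·♧★♧♧???
·♧█·♧???
♧♢♠♧♧???

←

????????██·♧
?????♠·♧·♧♧♢
?????♧♢♧··♧█
?????♧♢♧♧♧·♠
????·♧··█♢█♠
????♢·♧♠♧█♢█
????♠·★·♧♧??
????♠·♧█·♧??
????♧♧♢♠♧♧??
????????????
????????????
████████████

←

?????????██·
??????♠·♧·♧♧
??????♧♢♧··♧
??????♧♢♧♧♧·
????♠·♧··█♢█
????♠♢·♧♠♧█♢
????·♠★♧·♧♧?
????♠♠·♧█·♧?
????█♧♧♢♠♧♧?
????????????
????????????
████████████

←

??????????██
???????♠·♧·♧
???????♧♢♧··
???????♧♢♧♧♧
????♧♠·♧··█♢
????♠♠♢·♧♠♧█
????♧·★·♧·♧♧
????█♠♠·♧█·♧
????♠█♧♧♢♠♧♧
????????????
????????????
████████████

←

???????????█
????????♠·♧·
????????♧♢♧·
????????♧♢♧♧
????·♧♠·♧··█
????♠♠♠♢·♧♠♧
????♧♧★♠·♧·♧
????♧█♠♠·♧█·
????♢♠█♧♧♢♠♧
????????????
????????????
████████████

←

█???????????
█????????♠·♧
█????????♧♢♧
█????????♧♢♧
█???♧·♧♠·♧··
█???♧♠♠♠♢·♧♠
█???♧♧★·♠·♧·
█???♧♧█♠♠·♧█
█???♢♢♠█♧♧♢♠
█???????????
█???????????
████████████

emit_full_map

????????♧♢♧♢♧
????????♠♧♧·♠
????????·█♧♢♢
????????██·♧♠
?????♠·♧·♧♧♢♧
?????♧♢♧··♧██
?????♧♢♧♧♧·♠♧
♧·♧♠·♧··█♢█♠·
♧♠♠♠♢·♧♠♧█♢█♧
♧♧★·♠·♧·♧♧???
♧♧█♠♠·♧█·♧???
♢♢♠█♧♧♢♠♧♧???

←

██??????????
██????????♠·
██????????♧♢
██????????♧♢
██??♧♧·♧♠·♧·
██??♠♧♠♠♠♢·♧
██??♠♧★♧·♠·♧
██??♧♧♧█♠♠·♧
██??♠♢♢♠█♧♧♢
██??????????
██??????????
████████████

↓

██????????♠·
██????????♧♢
██????????♧♢
██??♧♧·♧♠·♧·
██??♠♧♠♠♠♢·♧
██??♠♧♧♧·♠·♧
██??♧♧★█♠♠·♧
██??♠♢♢♠█♧♧♢
██??♠♢♠♠♧???
██??????????
████████████
████████████

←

███????????♠
███????????♧
███????????♧
███??♧♧·♧♠·♧
███?♧♠♧♠♠♠♢·
███?♧♠♧♧♧·♠·
███?·♧★♧█♠♠·
███?♠♠♢♢♠█♧♧
███?♧♠♢♠♠♧??
███?????????
████████████
████████████

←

████????????
████????????
████????????
████??♧♧·♧♠·
████♧♧♠♧♠♠♠♢
████·♧♠♧♧♧·♠
████♢·★♧♧█♠♠
████·♠♠♢♢♠█♧
████·♧♠♢♠♠♧?
████????????
████████████
████████████

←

█████???????
█████???????
█████???????
█████??♧♧·♧♠
█████♧♧♠♧♠♠♠
█████·♧♠♧♧♧·
█████♢★♧♧♧█♠
█████·♠♠♢♢♠█
█████·♧♠♢♠♠♧
█████???????
████████████
████████████

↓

█████???????
█████???????
█████??♧♧·♧♠
█████♧♧♠♧♠♠♠
█████·♧♠♧♧♧·
█████♢·♧♧♧█♠
█████·★♠♢♢♠█
█████·♧♠♢♠♠♧
█████·♧█·???
████████████
████████████
████████████

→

████????????
████????????
████??♧♧·♧♠·
████♧♧♠♧♠♠♠♢
████·♧♠♧♧♧·♠
████♢·♧♧♧█♠♠
████·♠★♢♢♠█♧
████·♧♠♢♠♠♧?
████·♧█·█???
████████████
████████████
████████████

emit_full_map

???????????♧♢♧♢♧
???????????♠♧♧·♠
???????????·█♧♢♢
???????????██·♧♠
????????♠·♧·♧♧♢♧
????????♧♢♧··♧██
????????♧♢♧♧♧·♠♧
??♧♧·♧♠·♧··█♢█♠·
♧♧♠♧♠♠♠♢·♧♠♧█♢█♧
·♧♠♧♧♧·♠·♧·♧♧???
♢·♧♧♧█♠♠·♧█·♧???
·♠★♢♢♠█♧♧♢♠♧♧???
·♧♠♢♠♠♧?????????
·♧█·█???????????

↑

████????????
████????????
████????????
████??♧♧·♧♠·
████♧♧♠♧♠♠♠♢
████·♧♠♧♧♧·♠
████♢·★♧♧█♠♠
████·♠♠♢♢♠█♧
████·♧♠♢♠♠♧?
████·♧█·█???
████████████
████████████

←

█████???????
█████???????
█████???????
█████??♧♧·♧♠
█████♧♧♠♧♠♠♠
█████·♧♠♧♧♧·
█████♢★♧♧♧█♠
█████·♠♠♢♢♠█
█████·♧♠♢♠♠♧
█████·♧█·█??
████████████
████████████

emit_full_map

???????????♧♢♧♢♧
???????????♠♧♧·♠
???????????·█♧♢♢
???????????██·♧♠
????????♠·♧·♧♧♢♧
????????♧♢♧··♧██
????????♧♢♧♧♧·♠♧
??♧♧·♧♠·♧··█♢█♠·
♧♧♠♧♠♠♠♢·♧♠♧█♢█♧
·♧♠♧♧♧·♠·♧·♧♧???
♢★♧♧♧█♠♠·♧█·♧???
·♠♠♢♢♠█♧♧♢♠♧♧???
·♧♠♢♠♠♧?????????
·♧█·█???????????


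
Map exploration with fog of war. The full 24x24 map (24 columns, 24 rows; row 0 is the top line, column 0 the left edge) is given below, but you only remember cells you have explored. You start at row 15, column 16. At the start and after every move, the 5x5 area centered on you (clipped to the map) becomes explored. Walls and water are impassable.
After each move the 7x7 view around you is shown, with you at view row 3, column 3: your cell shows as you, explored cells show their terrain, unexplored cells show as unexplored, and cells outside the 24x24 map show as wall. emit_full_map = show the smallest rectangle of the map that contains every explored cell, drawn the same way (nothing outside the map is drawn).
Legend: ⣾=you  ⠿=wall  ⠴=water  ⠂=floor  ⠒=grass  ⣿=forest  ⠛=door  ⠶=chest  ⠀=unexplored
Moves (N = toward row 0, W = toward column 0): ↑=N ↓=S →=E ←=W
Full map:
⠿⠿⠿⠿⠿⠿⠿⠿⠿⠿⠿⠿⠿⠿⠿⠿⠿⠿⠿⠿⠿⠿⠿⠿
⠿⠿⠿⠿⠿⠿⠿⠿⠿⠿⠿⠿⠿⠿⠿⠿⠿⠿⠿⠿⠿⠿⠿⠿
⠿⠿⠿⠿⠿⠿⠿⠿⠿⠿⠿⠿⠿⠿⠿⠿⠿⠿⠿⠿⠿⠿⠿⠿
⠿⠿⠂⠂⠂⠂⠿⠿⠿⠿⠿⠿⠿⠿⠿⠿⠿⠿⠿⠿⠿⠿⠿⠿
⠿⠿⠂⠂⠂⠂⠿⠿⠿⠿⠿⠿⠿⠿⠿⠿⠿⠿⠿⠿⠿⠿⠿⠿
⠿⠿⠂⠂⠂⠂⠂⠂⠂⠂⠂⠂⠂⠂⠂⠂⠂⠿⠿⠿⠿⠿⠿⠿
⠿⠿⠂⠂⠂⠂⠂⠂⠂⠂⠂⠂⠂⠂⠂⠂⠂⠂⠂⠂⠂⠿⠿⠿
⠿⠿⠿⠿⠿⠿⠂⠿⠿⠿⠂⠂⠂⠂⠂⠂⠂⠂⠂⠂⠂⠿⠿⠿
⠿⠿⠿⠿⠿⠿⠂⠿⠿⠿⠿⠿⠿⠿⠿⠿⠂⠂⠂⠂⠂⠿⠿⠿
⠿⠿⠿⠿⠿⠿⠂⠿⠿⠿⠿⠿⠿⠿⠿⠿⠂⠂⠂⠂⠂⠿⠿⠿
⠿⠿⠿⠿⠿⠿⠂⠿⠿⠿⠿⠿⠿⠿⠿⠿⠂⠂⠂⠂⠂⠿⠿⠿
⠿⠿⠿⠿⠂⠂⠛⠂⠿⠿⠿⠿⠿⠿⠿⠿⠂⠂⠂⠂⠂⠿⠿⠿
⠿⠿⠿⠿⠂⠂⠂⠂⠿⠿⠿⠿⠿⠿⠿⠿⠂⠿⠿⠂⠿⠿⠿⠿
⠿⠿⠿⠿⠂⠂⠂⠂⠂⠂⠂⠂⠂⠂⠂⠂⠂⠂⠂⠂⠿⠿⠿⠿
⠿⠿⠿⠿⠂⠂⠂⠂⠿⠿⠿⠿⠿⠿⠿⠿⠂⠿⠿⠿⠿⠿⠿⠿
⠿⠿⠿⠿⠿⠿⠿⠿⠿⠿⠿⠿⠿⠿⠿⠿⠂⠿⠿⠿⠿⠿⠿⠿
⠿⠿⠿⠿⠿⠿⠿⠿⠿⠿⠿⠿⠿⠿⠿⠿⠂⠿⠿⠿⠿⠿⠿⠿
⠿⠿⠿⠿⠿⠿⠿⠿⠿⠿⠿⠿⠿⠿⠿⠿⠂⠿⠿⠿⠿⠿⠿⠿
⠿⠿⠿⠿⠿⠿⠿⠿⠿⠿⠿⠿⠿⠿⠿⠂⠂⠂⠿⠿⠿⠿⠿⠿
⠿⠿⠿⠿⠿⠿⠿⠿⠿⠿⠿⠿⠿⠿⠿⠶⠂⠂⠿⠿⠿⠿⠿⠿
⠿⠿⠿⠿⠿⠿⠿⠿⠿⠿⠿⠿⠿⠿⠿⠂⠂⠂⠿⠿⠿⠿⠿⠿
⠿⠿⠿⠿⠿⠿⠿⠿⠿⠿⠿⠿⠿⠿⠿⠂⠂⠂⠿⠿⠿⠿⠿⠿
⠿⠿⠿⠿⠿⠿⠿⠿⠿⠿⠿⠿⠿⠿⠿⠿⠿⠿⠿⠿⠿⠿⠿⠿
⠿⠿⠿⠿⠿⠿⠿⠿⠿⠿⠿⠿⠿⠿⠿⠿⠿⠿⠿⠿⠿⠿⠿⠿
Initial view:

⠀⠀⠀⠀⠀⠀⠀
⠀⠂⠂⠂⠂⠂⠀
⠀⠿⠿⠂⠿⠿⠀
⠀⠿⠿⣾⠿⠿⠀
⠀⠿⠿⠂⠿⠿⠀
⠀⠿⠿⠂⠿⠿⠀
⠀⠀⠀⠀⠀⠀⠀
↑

⠀⠀⠀⠀⠀⠀⠀
⠀⠿⠿⠂⠿⠿⠀
⠀⠂⠂⠂⠂⠂⠀
⠀⠿⠿⣾⠿⠿⠀
⠀⠿⠿⠂⠿⠿⠀
⠀⠿⠿⠂⠿⠿⠀
⠀⠿⠿⠂⠿⠿⠀

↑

⠀⠀⠀⠀⠀⠀⠀
⠀⠿⠿⠂⠂⠂⠀
⠀⠿⠿⠂⠿⠿⠀
⠀⠂⠂⣾⠂⠂⠀
⠀⠿⠿⠂⠿⠿⠀
⠀⠿⠿⠂⠿⠿⠀
⠀⠿⠿⠂⠿⠿⠀

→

⠀⠀⠀⠀⠀⠀⠀
⠿⠿⠂⠂⠂⠂⠀
⠿⠿⠂⠿⠿⠂⠀
⠂⠂⠂⣾⠂⠂⠀
⠿⠿⠂⠿⠿⠿⠀
⠿⠿⠂⠿⠿⠿⠀
⠿⠿⠂⠿⠿⠀⠀

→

⠀⠀⠀⠀⠀⠀⠀
⠿⠂⠂⠂⠂⠂⠀
⠿⠂⠿⠿⠂⠿⠀
⠂⠂⠂⣾⠂⠿⠀
⠿⠂⠿⠿⠿⠿⠀
⠿⠂⠿⠿⠿⠿⠀
⠿⠂⠿⠿⠀⠀⠀

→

⠀⠀⠀⠀⠀⠀⠀
⠂⠂⠂⠂⠂⠿⠀
⠂⠿⠿⠂⠿⠿⠀
⠂⠂⠂⣾⠿⠿⠀
⠂⠿⠿⠿⠿⠿⠀
⠂⠿⠿⠿⠿⠿⠀
⠂⠿⠿⠀⠀⠀⠀

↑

⠀⠀⠀⠀⠀⠀⠀
⠀⠂⠂⠂⠂⠿⠀
⠂⠂⠂⠂⠂⠿⠀
⠂⠿⠿⣾⠿⠿⠀
⠂⠂⠂⠂⠿⠿⠀
⠂⠿⠿⠿⠿⠿⠀
⠂⠿⠿⠿⠿⠿⠀

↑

⠀⠀⠀⠀⠀⠀⠀
⠀⠂⠂⠂⠂⠿⠀
⠀⠂⠂⠂⠂⠿⠀
⠂⠂⠂⣾⠂⠿⠀
⠂⠿⠿⠂⠿⠿⠀
⠂⠂⠂⠂⠿⠿⠀
⠂⠿⠿⠿⠿⠿⠀

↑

⠀⠀⠀⠀⠀⠀⠀
⠀⠂⠂⠂⠂⠿⠀
⠀⠂⠂⠂⠂⠿⠀
⠀⠂⠂⣾⠂⠿⠀
⠂⠂⠂⠂⠂⠿⠀
⠂⠿⠿⠂⠿⠿⠀
⠂⠂⠂⠂⠿⠿⠀

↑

⠀⠀⠀⠀⠀⠀⠀
⠀⠂⠂⠂⠂⠿⠀
⠀⠂⠂⠂⠂⠿⠀
⠀⠂⠂⣾⠂⠿⠀
⠀⠂⠂⠂⠂⠿⠀
⠂⠂⠂⠂⠂⠿⠀
⠂⠿⠿⠂⠿⠿⠀

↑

⠀⠀⠀⠀⠀⠀⠀
⠀⠂⠂⠂⠂⠿⠀
⠀⠂⠂⠂⠂⠿⠀
⠀⠂⠂⣾⠂⠿⠀
⠀⠂⠂⠂⠂⠿⠀
⠀⠂⠂⠂⠂⠿⠀
⠂⠂⠂⠂⠂⠿⠀

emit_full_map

⠀⠀⠀⠂⠂⠂⠂⠿
⠀⠀⠀⠂⠂⠂⠂⠿
⠀⠀⠀⠂⠂⣾⠂⠿
⠀⠀⠀⠂⠂⠂⠂⠿
⠀⠀⠀⠂⠂⠂⠂⠿
⠿⠿⠂⠂⠂⠂⠂⠿
⠿⠿⠂⠿⠿⠂⠿⠿
⠂⠂⠂⠂⠂⠂⠿⠿
⠿⠿⠂⠿⠿⠿⠿⠿
⠿⠿⠂⠿⠿⠿⠿⠿
⠿⠿⠂⠿⠿⠀⠀⠀
⠿⠿⠂⠿⠿⠀⠀⠀

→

⠀⠀⠀⠀⠀⠀⠀
⠂⠂⠂⠂⠿⠿⠀
⠂⠂⠂⠂⠿⠿⠀
⠂⠂⠂⣾⠿⠿⠀
⠂⠂⠂⠂⠿⠿⠀
⠂⠂⠂⠂⠿⠿⠀
⠂⠂⠂⠂⠿⠀⠀

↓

⠂⠂⠂⠂⠿⠿⠀
⠂⠂⠂⠂⠿⠿⠀
⠂⠂⠂⠂⠿⠿⠀
⠂⠂⠂⣾⠿⠿⠀
⠂⠂⠂⠂⠿⠿⠀
⠂⠂⠂⠂⠿⠿⠀
⠿⠿⠂⠿⠿⠀⠀

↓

⠂⠂⠂⠂⠿⠿⠀
⠂⠂⠂⠂⠿⠿⠀
⠂⠂⠂⠂⠿⠿⠀
⠂⠂⠂⣾⠿⠿⠀
⠂⠂⠂⠂⠿⠿⠀
⠿⠿⠂⠿⠿⠿⠀
⠂⠂⠂⠿⠿⠀⠀

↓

⠂⠂⠂⠂⠿⠿⠀
⠂⠂⠂⠂⠿⠿⠀
⠂⠂⠂⠂⠿⠿⠀
⠂⠂⠂⣾⠿⠿⠀
⠿⠿⠂⠿⠿⠿⠀
⠂⠂⠂⠿⠿⠿⠀
⠿⠿⠿⠿⠿⠀⠀

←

⠀⠂⠂⠂⠂⠿⠿
⠀⠂⠂⠂⠂⠿⠿
⠀⠂⠂⠂⠂⠿⠿
⠂⠂⠂⣾⠂⠿⠿
⠂⠿⠿⠂⠿⠿⠿
⠂⠂⠂⠂⠿⠿⠿
⠂⠿⠿⠿⠿⠿⠀

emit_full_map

⠀⠀⠀⠂⠂⠂⠂⠿⠿
⠀⠀⠀⠂⠂⠂⠂⠿⠿
⠀⠀⠀⠂⠂⠂⠂⠿⠿
⠀⠀⠀⠂⠂⠂⠂⠿⠿
⠀⠀⠀⠂⠂⠂⠂⠿⠿
⠿⠿⠂⠂⠂⣾⠂⠿⠿
⠿⠿⠂⠿⠿⠂⠿⠿⠿
⠂⠂⠂⠂⠂⠂⠿⠿⠿
⠿⠿⠂⠿⠿⠿⠿⠿⠀
⠿⠿⠂⠿⠿⠿⠿⠿⠀
⠿⠿⠂⠿⠿⠀⠀⠀⠀
⠿⠿⠂⠿⠿⠀⠀⠀⠀

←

⠀⠀⠂⠂⠂⠂⠿
⠀⠂⠂⠂⠂⠂⠿
⠀⠂⠂⠂⠂⠂⠿
⠿⠂⠂⣾⠂⠂⠿
⠿⠂⠿⠿⠂⠿⠿
⠂⠂⠂⠂⠂⠿⠿
⠿⠂⠿⠿⠿⠿⠿

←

⠀⠀⠀⠂⠂⠂⠂
⠀⠿⠂⠂⠂⠂⠂
⠀⠿⠂⠂⠂⠂⠂
⠿⠿⠂⣾⠂⠂⠂
⠿⠿⠂⠿⠿⠂⠿
⠂⠂⠂⠂⠂⠂⠿
⠿⠿⠂⠿⠿⠿⠿

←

⠀⠀⠀⠀⠂⠂⠂
⠀⠿⠿⠂⠂⠂⠂
⠀⠿⠿⠂⠂⠂⠂
⠀⠿⠿⣾⠂⠂⠂
⠀⠿⠿⠂⠿⠿⠂
⠀⠂⠂⠂⠂⠂⠂
⠀⠿⠿⠂⠿⠿⠿

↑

⠀⠀⠀⠀⠂⠂⠂
⠀⠿⠿⠂⠂⠂⠂
⠀⠿⠿⠂⠂⠂⠂
⠀⠿⠿⣾⠂⠂⠂
⠀⠿⠿⠂⠂⠂⠂
⠀⠿⠿⠂⠿⠿⠂
⠀⠂⠂⠂⠂⠂⠂

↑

⠀⠀⠀⠀⠂⠂⠂
⠀⠂⠂⠂⠂⠂⠂
⠀⠿⠿⠂⠂⠂⠂
⠀⠿⠿⣾⠂⠂⠂
⠀⠿⠿⠂⠂⠂⠂
⠀⠿⠿⠂⠂⠂⠂
⠀⠿⠿⠂⠿⠿⠂

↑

⠀⠀⠀⠀⠀⠀⠀
⠀⠂⠂⠂⠂⠂⠂
⠀⠂⠂⠂⠂⠂⠂
⠀⠿⠿⣾⠂⠂⠂
⠀⠿⠿⠂⠂⠂⠂
⠀⠿⠿⠂⠂⠂⠂
⠀⠿⠿⠂⠂⠂⠂

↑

⠀⠀⠀⠀⠀⠀⠀
⠀⠂⠂⠂⠿⠿⠀
⠀⠂⠂⠂⠂⠂⠂
⠀⠂⠂⣾⠂⠂⠂
⠀⠿⠿⠂⠂⠂⠂
⠀⠿⠿⠂⠂⠂⠂
⠀⠿⠿⠂⠂⠂⠂

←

⠀⠀⠀⠀⠀⠀⠀
⠀⠂⠂⠂⠂⠿⠿
⠀⠂⠂⠂⠂⠂⠂
⠀⠂⠂⣾⠂⠂⠂
⠀⠿⠿⠿⠂⠂⠂
⠀⠿⠿⠿⠂⠂⠂
⠀⠀⠿⠿⠂⠂⠂

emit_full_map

⠂⠂⠂⠂⠿⠿⠀⠀⠀⠀
⠂⠂⠂⠂⠂⠂⠂⠂⠿⠿
⠂⠂⣾⠂⠂⠂⠂⠂⠿⠿
⠿⠿⠿⠂⠂⠂⠂⠂⠿⠿
⠿⠿⠿⠂⠂⠂⠂⠂⠿⠿
⠀⠿⠿⠂⠂⠂⠂⠂⠿⠿
⠀⠿⠿⠂⠂⠂⠂⠂⠿⠿
⠀⠿⠿⠂⠿⠿⠂⠿⠿⠿
⠀⠂⠂⠂⠂⠂⠂⠿⠿⠿
⠀⠿⠿⠂⠿⠿⠿⠿⠿⠀
⠀⠿⠿⠂⠿⠿⠿⠿⠿⠀
⠀⠿⠿⠂⠿⠿⠀⠀⠀⠀
⠀⠿⠿⠂⠿⠿⠀⠀⠀⠀

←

⠀⠀⠀⠀⠀⠀⠀
⠀⠂⠂⠂⠂⠂⠿
⠀⠂⠂⠂⠂⠂⠂
⠀⠂⠂⣾⠂⠂⠂
⠀⠿⠿⠿⠿⠂⠂
⠀⠿⠿⠿⠿⠂⠂
⠀⠀⠀⠿⠿⠂⠂

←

⠀⠀⠀⠀⠀⠀⠀
⠀⠂⠂⠂⠂⠂⠂
⠀⠂⠂⠂⠂⠂⠂
⠀⠂⠂⣾⠂⠂⠂
⠀⠿⠿⠿⠿⠿⠂
⠀⠿⠿⠿⠿⠿⠂
⠀⠀⠀⠀⠿⠿⠂

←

⠀⠀⠀⠀⠀⠀⠀
⠀⠂⠂⠂⠂⠂⠂
⠀⠂⠂⠂⠂⠂⠂
⠀⠂⠂⣾⠂⠂⠂
⠀⠿⠿⠿⠿⠿⠿
⠀⠿⠿⠿⠿⠿⠿
⠀⠀⠀⠀⠀⠿⠿

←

⠀⠀⠀⠀⠀⠀⠀
⠀⠂⠂⠂⠂⠂⠂
⠀⠂⠂⠂⠂⠂⠂
⠀⠿⠂⣾⠂⠂⠂
⠀⠿⠿⠿⠿⠿⠿
⠀⠿⠿⠿⠿⠿⠿
⠀⠀⠀⠀⠀⠀⠿

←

⠀⠀⠀⠀⠀⠀⠀
⠀⠂⠂⠂⠂⠂⠂
⠀⠂⠂⠂⠂⠂⠂
⠀⠿⠿⣾⠂⠂⠂
⠀⠿⠿⠿⠿⠿⠿
⠀⠿⠿⠿⠿⠿⠿
⠀⠀⠀⠀⠀⠀⠀

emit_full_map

⠂⠂⠂⠂⠂⠂⠂⠂⠂⠿⠿⠀⠀⠀⠀
⠂⠂⠂⠂⠂⠂⠂⠂⠂⠂⠂⠂⠂⠿⠿
⠿⠿⣾⠂⠂⠂⠂⠂⠂⠂⠂⠂⠂⠿⠿
⠿⠿⠿⠿⠿⠿⠿⠿⠂⠂⠂⠂⠂⠿⠿
⠿⠿⠿⠿⠿⠿⠿⠿⠂⠂⠂⠂⠂⠿⠿
⠀⠀⠀⠀⠀⠀⠿⠿⠂⠂⠂⠂⠂⠿⠿
⠀⠀⠀⠀⠀⠀⠿⠿⠂⠂⠂⠂⠂⠿⠿
⠀⠀⠀⠀⠀⠀⠿⠿⠂⠿⠿⠂⠿⠿⠿
⠀⠀⠀⠀⠀⠀⠂⠂⠂⠂⠂⠂⠿⠿⠿
⠀⠀⠀⠀⠀⠀⠿⠿⠂⠿⠿⠿⠿⠿⠀
⠀⠀⠀⠀⠀⠀⠿⠿⠂⠿⠿⠿⠿⠿⠀
⠀⠀⠀⠀⠀⠀⠿⠿⠂⠿⠿⠀⠀⠀⠀
⠀⠀⠀⠀⠀⠀⠿⠿⠂⠿⠿⠀⠀⠀⠀

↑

⠀⠀⠀⠀⠀⠀⠀
⠀⠿⠿⠿⠿⠿⠀
⠀⠂⠂⠂⠂⠂⠂
⠀⠂⠂⣾⠂⠂⠂
⠀⠿⠿⠂⠂⠂⠂
⠀⠿⠿⠿⠿⠿⠿
⠀⠿⠿⠿⠿⠿⠿

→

⠀⠀⠀⠀⠀⠀⠀
⠿⠿⠿⠿⠿⠿⠀
⠂⠂⠂⠂⠂⠂⠂
⠂⠂⠂⣾⠂⠂⠂
⠿⠿⠂⠂⠂⠂⠂
⠿⠿⠿⠿⠿⠿⠿
⠿⠿⠿⠿⠿⠿⠿

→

⠀⠀⠀⠀⠀⠀⠀
⠿⠿⠿⠿⠿⠿⠀
⠂⠂⠂⠂⠂⠂⠂
⠂⠂⠂⣾⠂⠂⠂
⠿⠂⠂⠂⠂⠂⠂
⠿⠿⠿⠿⠿⠿⠿
⠿⠿⠿⠿⠿⠿⠿

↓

⠿⠿⠿⠿⠿⠿⠀
⠂⠂⠂⠂⠂⠂⠂
⠂⠂⠂⠂⠂⠂⠂
⠿⠂⠂⣾⠂⠂⠂
⠿⠿⠿⠿⠿⠿⠿
⠿⠿⠿⠿⠿⠿⠿
⠀⠀⠀⠀⠀⠿⠿

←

⠿⠿⠿⠿⠿⠿⠿
⠂⠂⠂⠂⠂⠂⠂
⠂⠂⠂⠂⠂⠂⠂
⠿⠿⠂⣾⠂⠂⠂
⠿⠿⠿⠿⠿⠿⠿
⠿⠿⠿⠿⠿⠿⠿
⠀⠀⠀⠀⠀⠀⠿

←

⠀⠿⠿⠿⠿⠿⠿
⠀⠂⠂⠂⠂⠂⠂
⠀⠂⠂⠂⠂⠂⠂
⠀⠿⠿⣾⠂⠂⠂
⠀⠿⠿⠿⠿⠿⠿
⠀⠿⠿⠿⠿⠿⠿
⠀⠀⠀⠀⠀⠀⠀

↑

⠀⠀⠀⠀⠀⠀⠀
⠀⠿⠿⠿⠿⠿⠿
⠀⠂⠂⠂⠂⠂⠂
⠀⠂⠂⣾⠂⠂⠂
⠀⠿⠿⠂⠂⠂⠂
⠀⠿⠿⠿⠿⠿⠿
⠀⠿⠿⠿⠿⠿⠿

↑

⠀⠀⠀⠀⠀⠀⠀
⠀⠿⠿⠿⠿⠿⠀
⠀⠿⠿⠿⠿⠿⠿
⠀⠂⠂⣾⠂⠂⠂
⠀⠂⠂⠂⠂⠂⠂
⠀⠿⠿⠂⠂⠂⠂
⠀⠿⠿⠿⠿⠿⠿

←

⠀⠀⠀⠀⠀⠀⠀
⠀⠿⠿⠿⠿⠿⠿
⠀⠿⠿⠿⠿⠿⠿
⠀⠂⠂⣾⠂⠂⠂
⠀⠂⠂⠂⠂⠂⠂
⠀⠿⠿⠿⠂⠂⠂
⠀⠀⠿⠿⠿⠿⠿

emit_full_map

⠿⠿⠿⠿⠿⠿⠀⠀⠀⠀⠀⠀⠀⠀⠀⠀
⠿⠿⠿⠿⠿⠿⠿⠿⠀⠀⠀⠀⠀⠀⠀⠀
⠂⠂⣾⠂⠂⠂⠂⠂⠂⠂⠿⠿⠀⠀⠀⠀
⠂⠂⠂⠂⠂⠂⠂⠂⠂⠂⠂⠂⠂⠂⠿⠿
⠿⠿⠿⠂⠂⠂⠂⠂⠂⠂⠂⠂⠂⠂⠿⠿
⠀⠿⠿⠿⠿⠿⠿⠿⠿⠂⠂⠂⠂⠂⠿⠿
⠀⠿⠿⠿⠿⠿⠿⠿⠿⠂⠂⠂⠂⠂⠿⠿
⠀⠀⠀⠀⠀⠀⠀⠿⠿⠂⠂⠂⠂⠂⠿⠿
⠀⠀⠀⠀⠀⠀⠀⠿⠿⠂⠂⠂⠂⠂⠿⠿
⠀⠀⠀⠀⠀⠀⠀⠿⠿⠂⠿⠿⠂⠿⠿⠿
⠀⠀⠀⠀⠀⠀⠀⠂⠂⠂⠂⠂⠂⠿⠿⠿
⠀⠀⠀⠀⠀⠀⠀⠿⠿⠂⠿⠿⠿⠿⠿⠀
⠀⠀⠀⠀⠀⠀⠀⠿⠿⠂⠿⠿⠿⠿⠿⠀
⠀⠀⠀⠀⠀⠀⠀⠿⠿⠂⠿⠿⠀⠀⠀⠀
⠀⠀⠀⠀⠀⠀⠀⠿⠿⠂⠿⠿⠀⠀⠀⠀


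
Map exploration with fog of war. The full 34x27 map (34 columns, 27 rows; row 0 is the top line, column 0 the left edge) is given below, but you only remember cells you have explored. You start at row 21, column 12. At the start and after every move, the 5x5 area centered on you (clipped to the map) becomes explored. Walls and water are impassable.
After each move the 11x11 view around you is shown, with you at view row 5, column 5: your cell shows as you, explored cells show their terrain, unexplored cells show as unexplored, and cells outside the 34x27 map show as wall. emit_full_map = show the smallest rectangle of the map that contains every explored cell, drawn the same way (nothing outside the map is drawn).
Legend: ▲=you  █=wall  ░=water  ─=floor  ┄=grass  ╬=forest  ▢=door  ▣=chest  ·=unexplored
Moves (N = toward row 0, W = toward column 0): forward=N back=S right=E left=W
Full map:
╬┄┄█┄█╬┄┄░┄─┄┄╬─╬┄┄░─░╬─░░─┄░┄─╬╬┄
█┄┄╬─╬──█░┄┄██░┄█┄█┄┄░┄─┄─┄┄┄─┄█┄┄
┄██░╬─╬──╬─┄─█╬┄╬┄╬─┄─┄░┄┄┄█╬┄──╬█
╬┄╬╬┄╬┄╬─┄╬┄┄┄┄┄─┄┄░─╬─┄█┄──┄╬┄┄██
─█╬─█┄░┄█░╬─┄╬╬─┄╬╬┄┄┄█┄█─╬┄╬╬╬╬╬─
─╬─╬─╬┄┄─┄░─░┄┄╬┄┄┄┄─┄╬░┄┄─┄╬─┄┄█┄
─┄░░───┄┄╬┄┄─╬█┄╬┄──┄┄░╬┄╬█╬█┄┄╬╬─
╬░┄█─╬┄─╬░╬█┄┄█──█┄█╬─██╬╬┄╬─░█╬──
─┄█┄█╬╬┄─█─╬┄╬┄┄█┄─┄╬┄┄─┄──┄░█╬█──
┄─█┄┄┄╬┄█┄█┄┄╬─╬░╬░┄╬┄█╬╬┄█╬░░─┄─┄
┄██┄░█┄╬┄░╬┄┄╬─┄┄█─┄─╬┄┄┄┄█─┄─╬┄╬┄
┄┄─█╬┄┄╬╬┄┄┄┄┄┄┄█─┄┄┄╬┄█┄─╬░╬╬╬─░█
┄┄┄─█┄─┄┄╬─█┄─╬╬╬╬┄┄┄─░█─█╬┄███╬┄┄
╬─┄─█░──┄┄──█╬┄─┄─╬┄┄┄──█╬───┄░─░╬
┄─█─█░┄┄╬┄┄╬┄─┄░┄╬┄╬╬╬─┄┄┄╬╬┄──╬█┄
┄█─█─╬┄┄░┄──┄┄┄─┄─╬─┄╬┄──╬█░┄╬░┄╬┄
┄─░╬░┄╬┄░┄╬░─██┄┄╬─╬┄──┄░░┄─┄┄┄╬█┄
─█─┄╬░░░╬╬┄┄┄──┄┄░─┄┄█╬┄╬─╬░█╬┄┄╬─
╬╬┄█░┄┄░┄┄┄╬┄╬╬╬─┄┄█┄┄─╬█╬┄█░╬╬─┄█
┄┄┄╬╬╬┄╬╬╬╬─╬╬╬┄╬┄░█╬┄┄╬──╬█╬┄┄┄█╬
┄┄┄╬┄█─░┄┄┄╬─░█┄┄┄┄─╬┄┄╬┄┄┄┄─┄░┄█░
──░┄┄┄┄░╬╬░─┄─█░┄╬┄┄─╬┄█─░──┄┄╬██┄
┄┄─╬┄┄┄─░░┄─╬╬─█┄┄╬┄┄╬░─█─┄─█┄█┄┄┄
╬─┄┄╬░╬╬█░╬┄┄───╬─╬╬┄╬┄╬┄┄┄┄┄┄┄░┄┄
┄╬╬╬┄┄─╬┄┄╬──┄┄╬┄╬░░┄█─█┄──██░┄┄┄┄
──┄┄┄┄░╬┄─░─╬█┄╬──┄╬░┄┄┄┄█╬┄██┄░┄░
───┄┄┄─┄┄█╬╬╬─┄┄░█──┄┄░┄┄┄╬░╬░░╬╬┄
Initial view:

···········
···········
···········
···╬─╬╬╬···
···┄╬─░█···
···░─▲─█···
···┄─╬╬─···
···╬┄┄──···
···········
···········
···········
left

···········
···········
···········
···╬╬─╬╬╬··
···┄┄╬─░█··
···╬░▲┄─█··
···░┄─╬╬─··
···░╬┄┄──··
···········
···········
···········

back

···········
···········
···╬╬─╬╬╬··
···┄┄╬─░█··
···╬░─┄─█··
···░┄▲╬╬─··
···░╬┄┄──··
···┄╬──┄···
···········
···········
███████████

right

···········
···········
··╬╬─╬╬╬···
··┄┄╬─░█···
··╬░─┄─█···
··░┄─▲╬─···
··░╬┄┄──···
··┄╬──┄┄···
···········
···········
███████████

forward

···········
···········
···········
··╬╬─╬╬╬···
··┄┄╬─░█···
··╬░─▲─█···
··░┄─╬╬─···
··░╬┄┄──···
··┄╬──┄┄···
···········
···········

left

···········
···········
···········
···╬╬─╬╬╬··
···┄┄╬─░█··
···╬░▲┄─█··
···░┄─╬╬─··
···░╬┄┄──··
···┄╬──┄┄··
···········
···········

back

···········
···········
···╬╬─╬╬╬··
···┄┄╬─░█··
···╬░─┄─█··
···░┄▲╬╬─··
···░╬┄┄──··
···┄╬──┄┄··
···········
···········
███████████

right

···········
···········
··╬╬─╬╬╬···
··┄┄╬─░█···
··╬░─┄─█···
··░┄─▲╬─···
··░╬┄┄──···
··┄╬──┄┄···
···········
···········
███████████

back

···········
··╬╬─╬╬╬···
··┄┄╬─░█···
··╬░─┄─█···
··░┄─╬╬─···
··░╬┄▲──···
··┄╬──┄┄···
···░─╬█┄···
···········
███████████
███████████

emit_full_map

╬╬─╬╬╬
┄┄╬─░█
╬░─┄─█
░┄─╬╬─
░╬┄▲──
┄╬──┄┄
·░─╬█┄

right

···········
·╬╬─╬╬╬····
·┄┄╬─░█····
·╬░─┄─█░···
·░┄─╬╬─█···
·░╬┄┄▲──···
·┄╬──┄┄╬···
··░─╬█┄╬···
···········
███████████
███████████

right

···········
╬╬─╬╬╬·····
┄┄╬─░█·····
╬░─┄─█░┄···
░┄─╬╬─█┄···
░╬┄┄─▲─╬···
┄╬──┄┄╬┄···
·░─╬█┄╬─···
···········
███████████
███████████

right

···········
╬─╬╬╬······
┄╬─░█······
░─┄─█░┄╬···
┄─╬╬─█┄┄···
╬┄┄──▲╬─···
╬──┄┄╬┄╬···
░─╬█┄╬──···
···········
███████████
███████████

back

╬─╬╬╬······
┄╬─░█······
░─┄─█░┄╬···
┄─╬╬─█┄┄···
╬┄┄───╬─···
╬──┄┄▲┄╬···
░─╬█┄╬──···
···─┄┄░█···
███████████
███████████
███████████

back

┄╬─░█······
░─┄─█░┄╬···
┄─╬╬─█┄┄···
╬┄┄───╬─···
╬──┄┄╬┄╬···
░─╬█┄▲──···
···─┄┄░█···
███████████
███████████
███████████
███████████

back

░─┄─█░┄╬···
┄─╬╬─█┄┄···
╬┄┄───╬─···
╬──┄┄╬┄╬···
░─╬█┄╬──···
···─┄▲░█···
███████████
███████████
███████████
███████████
███████████

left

╬░─┄─█░┄╬··
░┄─╬╬─█┄┄··
░╬┄┄───╬─··
┄╬──┄┄╬┄╬··
·░─╬█┄╬──··
···╬─▲┄░█··
███████████
███████████
███████████
███████████
███████████

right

░─┄─█░┄╬···
┄─╬╬─█┄┄···
╬┄┄───╬─···
╬──┄┄╬┄╬···
░─╬█┄╬──···
··╬─┄▲░█···
███████████
███████████
███████████
███████████
███████████

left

╬░─┄─█░┄╬··
░┄─╬╬─█┄┄··
░╬┄┄───╬─··
┄╬──┄┄╬┄╬··
·░─╬█┄╬──··
···╬─▲┄░█··
███████████
███████████
███████████
███████████
███████████

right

░─┄─█░┄╬···
┄─╬╬─█┄┄···
╬┄┄───╬─···
╬──┄┄╬┄╬···
░─╬█┄╬──···
··╬─┄▲░█···
███████████
███████████
███████████
███████████
███████████

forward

┄╬─░█······
░─┄─█░┄╬···
┄─╬╬─█┄┄···
╬┄┄───╬─···
╬──┄┄╬┄╬···
░─╬█┄▲──···
··╬─┄┄░█···
███████████
███████████
███████████
███████████

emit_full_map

╬╬─╬╬╬···
┄┄╬─░█···
╬░─┄─█░┄╬
░┄─╬╬─█┄┄
░╬┄┄───╬─
┄╬──┄┄╬┄╬
·░─╬█┄▲──
···╬─┄┄░█
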